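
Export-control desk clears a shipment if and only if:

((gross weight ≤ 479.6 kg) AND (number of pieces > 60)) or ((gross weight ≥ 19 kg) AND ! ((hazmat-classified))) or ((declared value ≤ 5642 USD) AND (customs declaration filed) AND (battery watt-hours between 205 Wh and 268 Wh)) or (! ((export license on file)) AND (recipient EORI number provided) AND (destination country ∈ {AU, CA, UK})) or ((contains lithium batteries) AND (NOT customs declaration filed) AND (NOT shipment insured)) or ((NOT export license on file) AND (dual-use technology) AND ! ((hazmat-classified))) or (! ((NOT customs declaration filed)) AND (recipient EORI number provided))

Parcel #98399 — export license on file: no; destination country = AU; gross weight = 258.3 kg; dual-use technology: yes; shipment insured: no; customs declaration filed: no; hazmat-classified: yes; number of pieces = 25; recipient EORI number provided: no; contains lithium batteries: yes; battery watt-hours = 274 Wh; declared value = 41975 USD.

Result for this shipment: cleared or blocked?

Atomic conditions:
  gross weight ≤ 479.6 kg: 258.3 ≤ 479.6 is true
  number of pieces > 60: 25 > 60 is false
  gross weight ≥ 19 kg: 258.3 ≥ 19 is true
  hazmat-classified: yes → true
  declared value ≤ 5642 USD: 41975 ≤ 5642 is false
  customs declaration filed: no → false
  battery watt-hours between 205 Wh and 268 Wh: 274 in [205, 268] is false
  export license on file: no → false
  recipient EORI number provided: no → false
  destination country ∈ {AU, CA, UK}: AU is in the set → true
  contains lithium batteries: yes → true
  NOT customs declaration filed: no → true
  NOT shipment insured: no → true
  NOT export license on file: no → true
  dual-use technology: yes → true
Combine:
[1] true AND false = false
[2.2] NOT true = false
[2] true AND false = false
[3] false AND false AND false = false
[4.1] NOT false = true
[4] true AND false AND true = false
[5] true AND true AND true = true
[6.3] NOT true = false
[6] true AND true AND false = false
[7.1] NOT true = false
[7] false AND false = false
[root] false OR false OR false OR false OR true OR false OR false = true
Overall: true → cleared

Cleared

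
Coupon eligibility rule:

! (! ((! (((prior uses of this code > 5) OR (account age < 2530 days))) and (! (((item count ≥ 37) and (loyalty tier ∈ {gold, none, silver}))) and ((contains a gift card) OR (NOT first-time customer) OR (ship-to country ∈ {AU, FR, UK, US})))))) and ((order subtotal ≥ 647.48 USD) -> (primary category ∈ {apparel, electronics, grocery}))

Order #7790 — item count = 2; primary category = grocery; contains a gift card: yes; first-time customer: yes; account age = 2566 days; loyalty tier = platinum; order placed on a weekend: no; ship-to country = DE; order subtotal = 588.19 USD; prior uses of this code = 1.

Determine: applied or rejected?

Applied

Atomic conditions:
  prior uses of this code > 5: 1 > 5 is false
  account age < 2530 days: 2566 < 2530 is false
  item count ≥ 37: 2 ≥ 37 is false
  loyalty tier ∈ {gold, none, silver}: platinum is not in the set → false
  contains a gift card: yes → true
  NOT first-time customer: yes → false
  ship-to country ∈ {AU, FR, UK, US}: DE is not in the set → false
  order subtotal ≥ 647.48 USD: 588.19 ≥ 647.48 is false
  primary category ∈ {apparel, electronics, grocery}: grocery is in the set → true
Combine:
[1.1.1.1.1] false OR false = false
[1.1.1.1] NOT false = true
[1.1.1.2.1.1] false AND false = false
[1.1.1.2.1] NOT false = true
[1.1.1.2.2] true OR false OR false = true
[1.1.1.2] true AND true = true
[1.1.1] true AND true = true
[1.1] NOT true = false
[1] NOT false = true
[2] false → true (antecedent false ⇒ implication holds) = true
[root] true AND true = true
Overall: true → applied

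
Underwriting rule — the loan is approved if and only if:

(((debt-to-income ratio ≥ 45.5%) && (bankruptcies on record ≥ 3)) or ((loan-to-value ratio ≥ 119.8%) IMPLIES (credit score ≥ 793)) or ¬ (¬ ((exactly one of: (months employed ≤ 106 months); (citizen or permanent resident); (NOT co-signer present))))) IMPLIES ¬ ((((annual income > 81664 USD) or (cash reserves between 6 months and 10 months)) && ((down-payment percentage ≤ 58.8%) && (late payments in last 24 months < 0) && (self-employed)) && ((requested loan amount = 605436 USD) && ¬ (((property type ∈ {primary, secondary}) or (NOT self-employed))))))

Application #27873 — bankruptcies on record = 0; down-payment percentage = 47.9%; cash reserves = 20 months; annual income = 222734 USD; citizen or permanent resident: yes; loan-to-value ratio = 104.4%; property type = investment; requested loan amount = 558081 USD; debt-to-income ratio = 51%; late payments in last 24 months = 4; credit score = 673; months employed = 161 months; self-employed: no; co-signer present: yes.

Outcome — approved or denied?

Approved

Atomic conditions:
  debt-to-income ratio ≥ 45.5%: 51 ≥ 45.5 is true
  bankruptcies on record ≥ 3: 0 ≥ 3 is false
  loan-to-value ratio ≥ 119.8%: 104.4 ≥ 119.8 is false
  credit score ≥ 793: 673 ≥ 793 is false
  months employed ≤ 106 months: 161 ≤ 106 is false
  citizen or permanent resident: yes → true
  NOT co-signer present: yes → false
  annual income > 81664 USD: 222734 > 81664 is true
  cash reserves between 6 months and 10 months: 20 in [6, 10] is false
  down-payment percentage ≤ 58.8%: 47.9 ≤ 58.8 is true
  late payments in last 24 months < 0: 4 < 0 is false
  self-employed: no → false
  requested loan amount = 605436 USD: 558081 == 605436 is false
  property type ∈ {primary, secondary}: investment is not in the set → false
  NOT self-employed: no → true
Combine:
[1.1] true AND false = false
[1.2] false → false (antecedent false ⇒ implication holds) = true
[1.3.1.1] exactly-one(false, true, false) = true
[1.3.1] NOT true = false
[1.3] NOT false = true
[1] false OR true OR true = true
[2.1.1] true OR false = true
[2.1.2] true AND false AND false = false
[2.1.3.2.1] false OR true = true
[2.1.3.2] NOT true = false
[2.1.3] false AND false = false
[2.1] true AND false AND false = false
[2] NOT false = true
[root] true → true = true
Overall: true → approved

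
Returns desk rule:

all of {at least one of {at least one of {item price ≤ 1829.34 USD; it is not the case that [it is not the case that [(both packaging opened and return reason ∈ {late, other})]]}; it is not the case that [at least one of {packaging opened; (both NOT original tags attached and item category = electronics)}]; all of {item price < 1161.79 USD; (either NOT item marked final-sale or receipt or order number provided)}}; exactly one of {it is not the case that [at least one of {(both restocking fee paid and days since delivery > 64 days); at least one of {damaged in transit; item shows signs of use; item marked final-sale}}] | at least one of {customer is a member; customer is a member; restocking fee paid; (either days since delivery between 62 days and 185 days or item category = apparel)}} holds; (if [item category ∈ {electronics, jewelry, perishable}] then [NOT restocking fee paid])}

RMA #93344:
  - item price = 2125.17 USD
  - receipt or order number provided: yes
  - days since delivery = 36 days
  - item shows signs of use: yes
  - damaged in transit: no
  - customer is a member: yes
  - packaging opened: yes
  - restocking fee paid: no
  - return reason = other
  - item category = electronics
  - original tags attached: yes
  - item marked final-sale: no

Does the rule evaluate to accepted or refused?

Atomic conditions:
  item price ≤ 1829.34 USD: 2125.17 ≤ 1829.34 is false
  packaging opened: yes → true
  return reason ∈ {late, other}: other is in the set → true
  NOT original tags attached: yes → false
  item category = electronics: electronics == electronics is true
  item price < 1161.79 USD: 2125.17 < 1161.79 is false
  NOT item marked final-sale: no → true
  receipt or order number provided: yes → true
  restocking fee paid: no → false
  days since delivery > 64 days: 36 > 64 is false
  damaged in transit: no → false
  item shows signs of use: yes → true
  item marked final-sale: no → false
  customer is a member: yes → true
  days since delivery between 62 days and 185 days: 36 in [62, 185] is false
  item category = apparel: electronics == apparel is false
  item category ∈ {electronics, jewelry, perishable}: electronics is in the set → true
  NOT restocking fee paid: no → true
Combine:
[1.1.2.1.1] true AND true = true
[1.1.2.1] NOT true = false
[1.1.2] NOT false = true
[1.1] false OR true = true
[1.2.1.2] false AND true = false
[1.2.1] true OR false = true
[1.2] NOT true = false
[1.3.2] true OR true = true
[1.3] false AND true = false
[1] true OR false OR false = true
[2.1.1.1] false AND false = false
[2.1.1.2] false OR true OR false = true
[2.1.1] false OR true = true
[2.1] NOT true = false
[2.2.4] false OR false = false
[2.2] true OR true OR false OR false = true
[2] exactly-one(false, true) = true
[3] true → true = true
[root] true AND true AND true = true
Overall: true → accepted

Accepted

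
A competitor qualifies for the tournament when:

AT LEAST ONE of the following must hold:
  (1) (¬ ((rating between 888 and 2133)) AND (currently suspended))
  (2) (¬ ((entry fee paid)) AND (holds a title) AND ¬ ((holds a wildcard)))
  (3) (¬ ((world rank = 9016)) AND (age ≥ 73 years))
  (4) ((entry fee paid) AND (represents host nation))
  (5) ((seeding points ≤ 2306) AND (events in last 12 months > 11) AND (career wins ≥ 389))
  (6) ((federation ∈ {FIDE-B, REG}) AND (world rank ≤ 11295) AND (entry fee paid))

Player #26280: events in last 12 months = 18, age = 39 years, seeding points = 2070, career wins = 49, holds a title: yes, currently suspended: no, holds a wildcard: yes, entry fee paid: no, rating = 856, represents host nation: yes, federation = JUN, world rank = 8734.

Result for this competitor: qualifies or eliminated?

Eliminated

Atomic conditions:
  rating between 888 and 2133: 856 in [888, 2133] is false
  currently suspended: no → false
  entry fee paid: no → false
  holds a title: yes → true
  holds a wildcard: yes → true
  world rank = 9016: 8734 == 9016 is false
  age ≥ 73 years: 39 ≥ 73 is false
  represents host nation: yes → true
  seeding points ≤ 2306: 2070 ≤ 2306 is true
  events in last 12 months > 11: 18 > 11 is true
  career wins ≥ 389: 49 ≥ 389 is false
  federation ∈ {FIDE-B, REG}: JUN is not in the set → false
  world rank ≤ 11295: 8734 ≤ 11295 is true
Combine:
[1.1] NOT false = true
[1] true AND false = false
[2.1] NOT false = true
[2.3] NOT true = false
[2] true AND true AND false = false
[3.1] NOT false = true
[3] true AND false = false
[4] false AND true = false
[5] true AND true AND false = false
[6] false AND true AND false = false
[root] false OR false OR false OR false OR false OR false = false
Overall: false → eliminated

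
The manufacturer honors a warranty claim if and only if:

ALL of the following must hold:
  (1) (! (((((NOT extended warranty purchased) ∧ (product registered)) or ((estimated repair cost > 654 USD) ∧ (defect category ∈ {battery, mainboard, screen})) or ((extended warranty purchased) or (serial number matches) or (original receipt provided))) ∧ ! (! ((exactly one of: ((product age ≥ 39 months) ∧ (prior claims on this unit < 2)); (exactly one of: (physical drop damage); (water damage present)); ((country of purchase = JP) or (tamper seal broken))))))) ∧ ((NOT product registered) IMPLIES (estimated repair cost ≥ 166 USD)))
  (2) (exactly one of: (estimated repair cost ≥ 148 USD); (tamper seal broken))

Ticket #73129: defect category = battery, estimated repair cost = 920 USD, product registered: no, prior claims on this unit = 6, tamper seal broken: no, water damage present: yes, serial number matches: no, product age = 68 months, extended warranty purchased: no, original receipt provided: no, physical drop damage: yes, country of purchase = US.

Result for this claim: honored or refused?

Honored

Atomic conditions:
  NOT extended warranty purchased: no → true
  product registered: no → false
  estimated repair cost > 654 USD: 920 > 654 is true
  defect category ∈ {battery, mainboard, screen}: battery is in the set → true
  extended warranty purchased: no → false
  serial number matches: no → false
  original receipt provided: no → false
  product age ≥ 39 months: 68 ≥ 39 is true
  prior claims on this unit < 2: 6 < 2 is false
  physical drop damage: yes → true
  water damage present: yes → true
  country of purchase = JP: US == JP is false
  tamper seal broken: no → false
  NOT product registered: no → true
  estimated repair cost ≥ 166 USD: 920 ≥ 166 is true
  estimated repair cost ≥ 148 USD: 920 ≥ 148 is true
Combine:
[1.1.1.1.1] true AND false = false
[1.1.1.1.2] true AND true = true
[1.1.1.1.3] false OR false OR false = false
[1.1.1.1] false OR true OR false = true
[1.1.1.2.1.1.1] true AND false = false
[1.1.1.2.1.1.2] exactly-one(true, true) = false
[1.1.1.2.1.1.3] false OR false = false
[1.1.1.2.1.1] exactly-one(false, false, false) = false
[1.1.1.2.1] NOT false = true
[1.1.1.2] NOT true = false
[1.1.1] true AND false = false
[1.1] NOT false = true
[1.2] true → true = true
[1] true AND true = true
[2] exactly-one(true, false) = true
[root] true AND true = true
Overall: true → honored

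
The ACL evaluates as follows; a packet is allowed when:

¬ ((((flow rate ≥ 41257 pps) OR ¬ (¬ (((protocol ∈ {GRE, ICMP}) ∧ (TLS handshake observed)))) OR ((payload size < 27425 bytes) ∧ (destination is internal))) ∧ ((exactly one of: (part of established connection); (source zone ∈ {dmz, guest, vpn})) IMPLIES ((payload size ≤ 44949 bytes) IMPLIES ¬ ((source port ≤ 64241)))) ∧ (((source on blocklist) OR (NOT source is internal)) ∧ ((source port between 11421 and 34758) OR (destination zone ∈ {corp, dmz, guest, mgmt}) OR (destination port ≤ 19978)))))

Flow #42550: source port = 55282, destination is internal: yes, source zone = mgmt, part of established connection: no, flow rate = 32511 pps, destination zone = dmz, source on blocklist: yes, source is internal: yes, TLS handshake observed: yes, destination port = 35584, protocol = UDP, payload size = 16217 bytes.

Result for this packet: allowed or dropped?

Dropped

Atomic conditions:
  flow rate ≥ 41257 pps: 32511 ≥ 41257 is false
  protocol ∈ {GRE, ICMP}: UDP is not in the set → false
  TLS handshake observed: yes → true
  payload size < 27425 bytes: 16217 < 27425 is true
  destination is internal: yes → true
  part of established connection: no → false
  source zone ∈ {dmz, guest, vpn}: mgmt is not in the set → false
  payload size ≤ 44949 bytes: 16217 ≤ 44949 is true
  source port ≤ 64241: 55282 ≤ 64241 is true
  source on blocklist: yes → true
  NOT source is internal: yes → false
  source port between 11421 and 34758: 55282 in [11421, 34758] is false
  destination zone ∈ {corp, dmz, guest, mgmt}: dmz is in the set → true
  destination port ≤ 19978: 35584 ≤ 19978 is false
Combine:
[1.1.2.1.1] false AND true = false
[1.1.2.1] NOT false = true
[1.1.2] NOT true = false
[1.1.3] true AND true = true
[1.1] false OR false OR true = true
[1.2.1] exactly-one(false, false) = false
[1.2.2.2] NOT true = false
[1.2.2] true → false = false
[1.2] false → false (antecedent false ⇒ implication holds) = true
[1.3.1] true OR false = true
[1.3.2] false OR true OR false = true
[1.3] true AND true = true
[1] true AND true AND true = true
[root] NOT true = false
Overall: false → dropped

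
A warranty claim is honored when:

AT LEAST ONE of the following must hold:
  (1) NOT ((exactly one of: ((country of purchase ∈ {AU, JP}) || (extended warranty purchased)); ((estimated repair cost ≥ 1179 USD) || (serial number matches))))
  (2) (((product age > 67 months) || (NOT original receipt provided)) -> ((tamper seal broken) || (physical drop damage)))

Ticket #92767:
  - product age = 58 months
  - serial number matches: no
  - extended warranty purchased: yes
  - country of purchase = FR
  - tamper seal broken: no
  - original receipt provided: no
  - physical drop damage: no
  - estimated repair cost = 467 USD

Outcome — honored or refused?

Refused

Atomic conditions:
  country of purchase ∈ {AU, JP}: FR is not in the set → false
  extended warranty purchased: yes → true
  estimated repair cost ≥ 1179 USD: 467 ≥ 1179 is false
  serial number matches: no → false
  product age > 67 months: 58 > 67 is false
  NOT original receipt provided: no → true
  tamper seal broken: no → false
  physical drop damage: no → false
Combine:
[1.1.1] false OR true = true
[1.1.2] false OR false = false
[1.1] exactly-one(true, false) = true
[1] NOT true = false
[2.1] false OR true = true
[2.2] false OR false = false
[2] true → false = false
[root] false OR false = false
Overall: false → refused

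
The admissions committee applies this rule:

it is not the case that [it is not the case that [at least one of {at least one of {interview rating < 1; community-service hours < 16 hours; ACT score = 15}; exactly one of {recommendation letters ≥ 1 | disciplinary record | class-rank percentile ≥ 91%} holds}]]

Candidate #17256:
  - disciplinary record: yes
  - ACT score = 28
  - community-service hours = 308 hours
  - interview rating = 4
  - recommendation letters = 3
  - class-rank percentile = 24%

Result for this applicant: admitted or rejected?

Atomic conditions:
  interview rating < 1: 4 < 1 is false
  community-service hours < 16 hours: 308 < 16 is false
  ACT score = 15: 28 == 15 is false
  recommendation letters ≥ 1: 3 ≥ 1 is true
  disciplinary record: yes → true
  class-rank percentile ≥ 91%: 24 ≥ 91 is false
Combine:
[1.1.1] false OR false OR false = false
[1.1.2] exactly-one(true, true, false) = false
[1.1] false OR false = false
[1] NOT false = true
[root] NOT true = false
Overall: false → rejected

Rejected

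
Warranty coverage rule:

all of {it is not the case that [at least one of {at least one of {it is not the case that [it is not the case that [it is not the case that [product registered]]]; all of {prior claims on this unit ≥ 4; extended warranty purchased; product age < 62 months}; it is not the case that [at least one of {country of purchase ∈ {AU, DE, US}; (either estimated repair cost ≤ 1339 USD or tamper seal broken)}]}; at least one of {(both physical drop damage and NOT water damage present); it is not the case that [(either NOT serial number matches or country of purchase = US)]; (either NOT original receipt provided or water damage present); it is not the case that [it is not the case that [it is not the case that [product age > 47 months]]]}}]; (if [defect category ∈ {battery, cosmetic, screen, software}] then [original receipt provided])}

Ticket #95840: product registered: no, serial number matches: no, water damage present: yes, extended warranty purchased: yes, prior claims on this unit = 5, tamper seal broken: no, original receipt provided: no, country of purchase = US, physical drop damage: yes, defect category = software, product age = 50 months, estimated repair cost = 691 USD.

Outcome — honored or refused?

Atomic conditions:
  product registered: no → false
  prior claims on this unit ≥ 4: 5 ≥ 4 is true
  extended warranty purchased: yes → true
  product age < 62 months: 50 < 62 is true
  country of purchase ∈ {AU, DE, US}: US is in the set → true
  estimated repair cost ≤ 1339 USD: 691 ≤ 1339 is true
  tamper seal broken: no → false
  physical drop damage: yes → true
  NOT water damage present: yes → false
  NOT serial number matches: no → true
  country of purchase = US: US == US is true
  NOT original receipt provided: no → true
  water damage present: yes → true
  product age > 47 months: 50 > 47 is true
  defect category ∈ {battery, cosmetic, screen, software}: software is in the set → true
  original receipt provided: no → false
Combine:
[1.1.1.1.1.1] NOT false = true
[1.1.1.1.1] NOT true = false
[1.1.1.1] NOT false = true
[1.1.1.2] true AND true AND true = true
[1.1.1.3.1.2] true OR false = true
[1.1.1.3.1] true OR true = true
[1.1.1.3] NOT true = false
[1.1.1] true OR true OR false = true
[1.1.2.1] true AND false = false
[1.1.2.2.1] true OR true = true
[1.1.2.2] NOT true = false
[1.1.2.3] true OR true = true
[1.1.2.4.1.1] NOT true = false
[1.1.2.4.1] NOT false = true
[1.1.2.4] NOT true = false
[1.1.2] false OR false OR true OR false = true
[1.1] true OR true = true
[1] NOT true = false
[2] true → false = false
[root] false AND false = false
Overall: false → refused

Refused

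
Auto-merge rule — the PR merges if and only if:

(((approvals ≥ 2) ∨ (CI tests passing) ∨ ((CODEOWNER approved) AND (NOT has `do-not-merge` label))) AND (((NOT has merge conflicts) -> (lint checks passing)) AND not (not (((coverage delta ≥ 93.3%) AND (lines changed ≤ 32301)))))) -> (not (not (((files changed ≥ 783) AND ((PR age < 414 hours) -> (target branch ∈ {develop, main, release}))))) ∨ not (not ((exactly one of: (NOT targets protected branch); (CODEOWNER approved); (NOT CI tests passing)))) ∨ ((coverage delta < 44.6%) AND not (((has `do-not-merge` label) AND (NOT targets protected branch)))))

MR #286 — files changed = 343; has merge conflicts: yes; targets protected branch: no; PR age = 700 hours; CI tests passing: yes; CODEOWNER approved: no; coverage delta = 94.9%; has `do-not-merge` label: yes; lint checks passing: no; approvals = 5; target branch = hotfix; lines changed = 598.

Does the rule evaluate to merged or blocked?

Merged

Atomic conditions:
  approvals ≥ 2: 5 ≥ 2 is true
  CI tests passing: yes → true
  CODEOWNER approved: no → false
  NOT has `do-not-merge` label: yes → false
  NOT has merge conflicts: yes → false
  lint checks passing: no → false
  coverage delta ≥ 93.3%: 94.9 ≥ 93.3 is true
  lines changed ≤ 32301: 598 ≤ 32301 is true
  files changed ≥ 783: 343 ≥ 783 is false
  PR age < 414 hours: 700 < 414 is false
  target branch ∈ {develop, main, release}: hotfix is not in the set → false
  NOT targets protected branch: no → true
  NOT CI tests passing: yes → false
  coverage delta < 44.6%: 94.9 < 44.6 is false
  has `do-not-merge` label: yes → true
Combine:
[1.1.3] false AND false = false
[1.1] true OR true OR false = true
[1.2.1] false → false (antecedent false ⇒ implication holds) = true
[1.2.2.1.1] true AND true = true
[1.2.2.1] NOT true = false
[1.2.2] NOT false = true
[1.2] true AND true = true
[1] true AND true = true
[2.1.1.1.2] false → false (antecedent false ⇒ implication holds) = true
[2.1.1.1] false AND true = false
[2.1.1] NOT false = true
[2.1] NOT true = false
[2.2.1.1] exactly-one(true, false, false) = true
[2.2.1] NOT true = false
[2.2] NOT false = true
[2.3.2.1] true AND true = true
[2.3.2] NOT true = false
[2.3] false AND false = false
[2] false OR true OR false = true
[root] true → true = true
Overall: true → merged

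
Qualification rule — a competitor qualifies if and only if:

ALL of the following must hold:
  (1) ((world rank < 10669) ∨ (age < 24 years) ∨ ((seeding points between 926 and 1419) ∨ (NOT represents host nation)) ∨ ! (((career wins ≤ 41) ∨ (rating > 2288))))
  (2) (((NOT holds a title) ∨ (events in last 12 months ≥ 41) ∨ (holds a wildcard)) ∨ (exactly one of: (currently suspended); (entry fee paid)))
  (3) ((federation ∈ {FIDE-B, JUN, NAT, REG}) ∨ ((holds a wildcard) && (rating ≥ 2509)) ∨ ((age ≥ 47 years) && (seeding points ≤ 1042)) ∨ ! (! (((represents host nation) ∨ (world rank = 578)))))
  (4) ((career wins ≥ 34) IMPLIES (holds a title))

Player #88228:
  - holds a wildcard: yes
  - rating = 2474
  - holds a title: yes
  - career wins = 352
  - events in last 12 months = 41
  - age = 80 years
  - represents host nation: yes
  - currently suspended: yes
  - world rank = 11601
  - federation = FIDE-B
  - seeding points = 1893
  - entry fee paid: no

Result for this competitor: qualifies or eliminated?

Eliminated

Atomic conditions:
  world rank < 10669: 11601 < 10669 is false
  age < 24 years: 80 < 24 is false
  seeding points between 926 and 1419: 1893 in [926, 1419] is false
  NOT represents host nation: yes → false
  career wins ≤ 41: 352 ≤ 41 is false
  rating > 2288: 2474 > 2288 is true
  NOT holds a title: yes → false
  events in last 12 months ≥ 41: 41 ≥ 41 is true
  holds a wildcard: yes → true
  currently suspended: yes → true
  entry fee paid: no → false
  federation ∈ {FIDE-B, JUN, NAT, REG}: FIDE-B is in the set → true
  rating ≥ 2509: 2474 ≥ 2509 is false
  age ≥ 47 years: 80 ≥ 47 is true
  seeding points ≤ 1042: 1893 ≤ 1042 is false
  represents host nation: yes → true
  world rank = 578: 11601 == 578 is false
  career wins ≥ 34: 352 ≥ 34 is true
  holds a title: yes → true
Combine:
[1.3] false OR false = false
[1.4.1] false OR true = true
[1.4] NOT true = false
[1] false OR false OR false OR false = false
[2.1] false OR true OR true = true
[2.2] exactly-one(true, false) = true
[2] true OR true = true
[3.2] true AND false = false
[3.3] true AND false = false
[3.4.1.1] true OR false = true
[3.4.1] NOT true = false
[3.4] NOT false = true
[3] true OR false OR false OR true = true
[4] true → true = true
[root] false AND true AND true AND true = false
Overall: false → eliminated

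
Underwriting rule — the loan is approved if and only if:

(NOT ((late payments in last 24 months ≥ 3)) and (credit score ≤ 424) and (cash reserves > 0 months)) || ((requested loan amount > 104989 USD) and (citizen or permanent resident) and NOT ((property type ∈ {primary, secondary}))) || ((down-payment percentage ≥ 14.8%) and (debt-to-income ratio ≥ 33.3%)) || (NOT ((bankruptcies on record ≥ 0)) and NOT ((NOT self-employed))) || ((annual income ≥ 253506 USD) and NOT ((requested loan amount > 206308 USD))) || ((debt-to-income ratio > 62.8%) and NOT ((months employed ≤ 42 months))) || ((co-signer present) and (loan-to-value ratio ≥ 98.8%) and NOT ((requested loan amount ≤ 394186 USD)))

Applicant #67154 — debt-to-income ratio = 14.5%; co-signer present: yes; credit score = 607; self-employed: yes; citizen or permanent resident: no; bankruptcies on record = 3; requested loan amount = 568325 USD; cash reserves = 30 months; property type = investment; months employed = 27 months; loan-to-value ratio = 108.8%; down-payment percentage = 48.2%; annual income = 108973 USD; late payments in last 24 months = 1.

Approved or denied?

Approved

Atomic conditions:
  late payments in last 24 months ≥ 3: 1 ≥ 3 is false
  credit score ≤ 424: 607 ≤ 424 is false
  cash reserves > 0 months: 30 > 0 is true
  requested loan amount > 104989 USD: 568325 > 104989 is true
  citizen or permanent resident: no → false
  property type ∈ {primary, secondary}: investment is not in the set → false
  down-payment percentage ≥ 14.8%: 48.2 ≥ 14.8 is true
  debt-to-income ratio ≥ 33.3%: 14.5 ≥ 33.3 is false
  bankruptcies on record ≥ 0: 3 ≥ 0 is true
  NOT self-employed: yes → false
  annual income ≥ 253506 USD: 108973 ≥ 253506 is false
  requested loan amount > 206308 USD: 568325 > 206308 is true
  debt-to-income ratio > 62.8%: 14.5 > 62.8 is false
  months employed ≤ 42 months: 27 ≤ 42 is true
  co-signer present: yes → true
  loan-to-value ratio ≥ 98.8%: 108.8 ≥ 98.8 is true
  requested loan amount ≤ 394186 USD: 568325 ≤ 394186 is false
Combine:
[1.1] NOT false = true
[1] true AND false AND true = false
[2.3] NOT false = true
[2] true AND false AND true = false
[3] true AND false = false
[4.1] NOT true = false
[4.2] NOT false = true
[4] false AND true = false
[5.2] NOT true = false
[5] false AND false = false
[6.2] NOT true = false
[6] false AND false = false
[7.3] NOT false = true
[7] true AND true AND true = true
[root] false OR false OR false OR false OR false OR false OR true = true
Overall: true → approved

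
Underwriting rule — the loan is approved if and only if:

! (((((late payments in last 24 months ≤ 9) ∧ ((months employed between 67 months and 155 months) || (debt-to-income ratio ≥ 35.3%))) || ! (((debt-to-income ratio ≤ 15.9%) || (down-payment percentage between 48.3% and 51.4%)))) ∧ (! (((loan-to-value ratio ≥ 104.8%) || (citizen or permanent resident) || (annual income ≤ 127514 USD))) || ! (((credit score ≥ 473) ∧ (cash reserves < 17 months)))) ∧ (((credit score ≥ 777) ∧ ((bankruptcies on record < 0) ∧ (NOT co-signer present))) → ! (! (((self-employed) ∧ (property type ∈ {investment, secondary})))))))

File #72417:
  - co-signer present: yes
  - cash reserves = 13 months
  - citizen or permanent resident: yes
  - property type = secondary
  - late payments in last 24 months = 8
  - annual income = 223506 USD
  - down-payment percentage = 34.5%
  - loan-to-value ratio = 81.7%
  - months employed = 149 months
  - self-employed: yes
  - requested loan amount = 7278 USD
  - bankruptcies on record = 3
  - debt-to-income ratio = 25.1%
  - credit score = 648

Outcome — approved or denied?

Atomic conditions:
  late payments in last 24 months ≤ 9: 8 ≤ 9 is true
  months employed between 67 months and 155 months: 149 in [67, 155] is true
  debt-to-income ratio ≥ 35.3%: 25.1 ≥ 35.3 is false
  debt-to-income ratio ≤ 15.9%: 25.1 ≤ 15.9 is false
  down-payment percentage between 48.3% and 51.4%: 34.5 in [48.3, 51.4] is false
  loan-to-value ratio ≥ 104.8%: 81.7 ≥ 104.8 is false
  citizen or permanent resident: yes → true
  annual income ≤ 127514 USD: 223506 ≤ 127514 is false
  credit score ≥ 473: 648 ≥ 473 is true
  cash reserves < 17 months: 13 < 17 is true
  credit score ≥ 777: 648 ≥ 777 is false
  bankruptcies on record < 0: 3 < 0 is false
  NOT co-signer present: yes → false
  self-employed: yes → true
  property type ∈ {investment, secondary}: secondary is in the set → true
Combine:
[1.1.1.2] true OR false = true
[1.1.1] true AND true = true
[1.1.2.1] false OR false = false
[1.1.2] NOT false = true
[1.1] true OR true = true
[1.2.1.1] false OR true OR false = true
[1.2.1] NOT true = false
[1.2.2.1] true AND true = true
[1.2.2] NOT true = false
[1.2] false OR false = false
[1.3.1.2] false AND false = false
[1.3.1] false AND false = false
[1.3.2.1.1] true AND true = true
[1.3.2.1] NOT true = false
[1.3.2] NOT false = true
[1.3] false → true (antecedent false ⇒ implication holds) = true
[1] true AND false AND true = false
[root] NOT false = true
Overall: true → approved

Approved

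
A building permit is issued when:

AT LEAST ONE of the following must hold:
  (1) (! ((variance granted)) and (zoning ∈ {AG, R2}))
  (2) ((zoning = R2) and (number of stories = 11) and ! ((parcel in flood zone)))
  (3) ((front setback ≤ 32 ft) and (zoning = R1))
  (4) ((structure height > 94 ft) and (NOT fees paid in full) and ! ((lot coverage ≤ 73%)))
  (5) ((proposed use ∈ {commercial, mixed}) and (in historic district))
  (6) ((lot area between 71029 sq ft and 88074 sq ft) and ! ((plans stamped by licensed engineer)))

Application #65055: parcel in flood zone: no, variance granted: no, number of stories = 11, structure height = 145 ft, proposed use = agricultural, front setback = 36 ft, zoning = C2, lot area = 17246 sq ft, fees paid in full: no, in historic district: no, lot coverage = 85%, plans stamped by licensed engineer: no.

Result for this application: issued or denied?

Issued

Atomic conditions:
  variance granted: no → false
  zoning ∈ {AG, R2}: C2 is not in the set → false
  zoning = R2: C2 == R2 is false
  number of stories = 11: 11 == 11 is true
  parcel in flood zone: no → false
  front setback ≤ 32 ft: 36 ≤ 32 is false
  zoning = R1: C2 == R1 is false
  structure height > 94 ft: 145 > 94 is true
  NOT fees paid in full: no → true
  lot coverage ≤ 73%: 85 ≤ 73 is false
  proposed use ∈ {commercial, mixed}: agricultural is not in the set → false
  in historic district: no → false
  lot area between 71029 sq ft and 88074 sq ft: 17246 in [71029, 88074] is false
  plans stamped by licensed engineer: no → false
Combine:
[1.1] NOT false = true
[1] true AND false = false
[2.3] NOT false = true
[2] false AND true AND true = false
[3] false AND false = false
[4.3] NOT false = true
[4] true AND true AND true = true
[5] false AND false = false
[6.2] NOT false = true
[6] false AND true = false
[root] false OR false OR false OR true OR false OR false = true
Overall: true → issued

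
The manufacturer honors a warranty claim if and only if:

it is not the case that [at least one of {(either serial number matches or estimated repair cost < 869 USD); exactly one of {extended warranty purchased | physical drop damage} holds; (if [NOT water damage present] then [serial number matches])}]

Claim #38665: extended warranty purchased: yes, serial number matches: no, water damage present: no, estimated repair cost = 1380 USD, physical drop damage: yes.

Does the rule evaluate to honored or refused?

Honored

Atomic conditions:
  serial number matches: no → false
  estimated repair cost < 869 USD: 1380 < 869 is false
  extended warranty purchased: yes → true
  physical drop damage: yes → true
  NOT water damage present: no → true
Combine:
[1.1] false OR false = false
[1.2] exactly-one(true, true) = false
[1.3] true → false = false
[1] false OR false OR false = false
[root] NOT false = true
Overall: true → honored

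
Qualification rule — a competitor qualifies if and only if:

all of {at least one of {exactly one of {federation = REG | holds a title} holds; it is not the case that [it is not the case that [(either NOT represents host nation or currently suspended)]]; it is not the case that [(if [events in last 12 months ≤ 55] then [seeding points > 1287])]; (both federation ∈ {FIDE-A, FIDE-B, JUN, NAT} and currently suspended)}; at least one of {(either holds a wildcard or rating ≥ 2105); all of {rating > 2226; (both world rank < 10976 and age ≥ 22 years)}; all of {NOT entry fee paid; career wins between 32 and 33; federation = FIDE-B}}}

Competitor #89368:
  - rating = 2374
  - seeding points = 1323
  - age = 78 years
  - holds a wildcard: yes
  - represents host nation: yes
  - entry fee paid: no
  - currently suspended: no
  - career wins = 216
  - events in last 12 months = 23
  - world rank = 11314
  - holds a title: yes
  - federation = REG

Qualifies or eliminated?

Atomic conditions:
  federation = REG: REG == REG is true
  holds a title: yes → true
  NOT represents host nation: yes → false
  currently suspended: no → false
  events in last 12 months ≤ 55: 23 ≤ 55 is true
  seeding points > 1287: 1323 > 1287 is true
  federation ∈ {FIDE-A, FIDE-B, JUN, NAT}: REG is not in the set → false
  holds a wildcard: yes → true
  rating ≥ 2105: 2374 ≥ 2105 is true
  rating > 2226: 2374 > 2226 is true
  world rank < 10976: 11314 < 10976 is false
  age ≥ 22 years: 78 ≥ 22 is true
  NOT entry fee paid: no → true
  career wins between 32 and 33: 216 in [32, 33] is false
  federation = FIDE-B: REG == FIDE-B is false
Combine:
[1.1] exactly-one(true, true) = false
[1.2.1.1] false OR false = false
[1.2.1] NOT false = true
[1.2] NOT true = false
[1.3.1] true → true = true
[1.3] NOT true = false
[1.4] false AND false = false
[1] false OR false OR false OR false = false
[2.1] true OR true = true
[2.2.2] false AND true = false
[2.2] true AND false = false
[2.3] true AND false AND false = false
[2] true OR false OR false = true
[root] false AND true = false
Overall: false → eliminated

Eliminated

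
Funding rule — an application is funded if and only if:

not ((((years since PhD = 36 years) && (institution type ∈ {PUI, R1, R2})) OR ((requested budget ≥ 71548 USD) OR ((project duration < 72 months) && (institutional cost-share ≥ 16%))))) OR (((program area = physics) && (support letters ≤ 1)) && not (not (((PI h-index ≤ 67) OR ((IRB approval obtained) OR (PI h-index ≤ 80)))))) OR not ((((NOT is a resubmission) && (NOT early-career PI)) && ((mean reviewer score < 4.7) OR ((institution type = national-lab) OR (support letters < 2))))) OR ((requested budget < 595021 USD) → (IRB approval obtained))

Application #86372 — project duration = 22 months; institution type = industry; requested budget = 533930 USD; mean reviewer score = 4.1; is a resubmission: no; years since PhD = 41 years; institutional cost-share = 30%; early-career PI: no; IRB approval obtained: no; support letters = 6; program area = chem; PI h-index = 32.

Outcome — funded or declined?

Declined

Atomic conditions:
  years since PhD = 36 years: 41 == 36 is false
  institution type ∈ {PUI, R1, R2}: industry is not in the set → false
  requested budget ≥ 71548 USD: 533930 ≥ 71548 is true
  project duration < 72 months: 22 < 72 is true
  institutional cost-share ≥ 16%: 30 ≥ 16 is true
  program area = physics: chem == physics is false
  support letters ≤ 1: 6 ≤ 1 is false
  PI h-index ≤ 67: 32 ≤ 67 is true
  IRB approval obtained: no → false
  PI h-index ≤ 80: 32 ≤ 80 is true
  NOT is a resubmission: no → true
  NOT early-career PI: no → true
  mean reviewer score < 4.7: 4.1 < 4.7 is true
  institution type = national-lab: industry == national-lab is false
  support letters < 2: 6 < 2 is false
  requested budget < 595021 USD: 533930 < 595021 is true
Combine:
[1.1.1] false AND false = false
[1.1.2.2] true AND true = true
[1.1.2] true OR true = true
[1.1] false OR true = true
[1] NOT true = false
[2.1] false AND false = false
[2.2.1.1.2] false OR true = true
[2.2.1.1] true OR true = true
[2.2.1] NOT true = false
[2.2] NOT false = true
[2] false AND true = false
[3.1.1] true AND true = true
[3.1.2.2] false OR false = false
[3.1.2] true OR false = true
[3.1] true AND true = true
[3] NOT true = false
[4] true → false = false
[root] false OR false OR false OR false = false
Overall: false → declined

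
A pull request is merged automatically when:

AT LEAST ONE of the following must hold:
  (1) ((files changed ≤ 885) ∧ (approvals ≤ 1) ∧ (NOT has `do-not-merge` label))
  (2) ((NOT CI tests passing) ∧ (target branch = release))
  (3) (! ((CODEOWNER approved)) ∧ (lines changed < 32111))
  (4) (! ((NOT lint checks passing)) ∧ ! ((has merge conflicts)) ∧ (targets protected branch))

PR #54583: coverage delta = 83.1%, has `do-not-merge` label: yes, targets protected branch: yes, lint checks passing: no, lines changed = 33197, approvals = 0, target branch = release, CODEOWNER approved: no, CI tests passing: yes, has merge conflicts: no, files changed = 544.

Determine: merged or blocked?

Atomic conditions:
  files changed ≤ 885: 544 ≤ 885 is true
  approvals ≤ 1: 0 ≤ 1 is true
  NOT has `do-not-merge` label: yes → false
  NOT CI tests passing: yes → false
  target branch = release: release == release is true
  CODEOWNER approved: no → false
  lines changed < 32111: 33197 < 32111 is false
  NOT lint checks passing: no → true
  has merge conflicts: no → false
  targets protected branch: yes → true
Combine:
[1] true AND true AND false = false
[2] false AND true = false
[3.1] NOT false = true
[3] true AND false = false
[4.1] NOT true = false
[4.2] NOT false = true
[4] false AND true AND true = false
[root] false OR false OR false OR false = false
Overall: false → blocked

Blocked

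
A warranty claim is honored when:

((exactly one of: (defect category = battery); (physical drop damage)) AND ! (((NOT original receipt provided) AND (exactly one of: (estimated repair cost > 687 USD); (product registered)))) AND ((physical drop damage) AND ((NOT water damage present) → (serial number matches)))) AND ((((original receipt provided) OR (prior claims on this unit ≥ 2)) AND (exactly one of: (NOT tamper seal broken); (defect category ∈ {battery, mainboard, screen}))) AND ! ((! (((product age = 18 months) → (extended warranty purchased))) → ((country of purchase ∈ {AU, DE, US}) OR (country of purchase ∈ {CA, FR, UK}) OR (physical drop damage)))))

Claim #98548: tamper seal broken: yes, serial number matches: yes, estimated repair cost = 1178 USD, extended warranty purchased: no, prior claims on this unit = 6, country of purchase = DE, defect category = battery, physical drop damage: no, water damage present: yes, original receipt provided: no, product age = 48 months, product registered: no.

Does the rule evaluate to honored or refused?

Atomic conditions:
  defect category = battery: battery == battery is true
  physical drop damage: no → false
  NOT original receipt provided: no → true
  estimated repair cost > 687 USD: 1178 > 687 is true
  product registered: no → false
  NOT water damage present: yes → false
  serial number matches: yes → true
  original receipt provided: no → false
  prior claims on this unit ≥ 2: 6 ≥ 2 is true
  NOT tamper seal broken: yes → false
  defect category ∈ {battery, mainboard, screen}: battery is in the set → true
  product age = 18 months: 48 == 18 is false
  extended warranty purchased: no → false
  country of purchase ∈ {AU, DE, US}: DE is in the set → true
  country of purchase ∈ {CA, FR, UK}: DE is not in the set → false
Combine:
[1.1] exactly-one(true, false) = true
[1.2.1.2] exactly-one(true, false) = true
[1.2.1] true AND true = true
[1.2] NOT true = false
[1.3.2] false → true (antecedent false ⇒ implication holds) = true
[1.3] false AND true = false
[1] true AND false AND false = false
[2.1.1] false OR true = true
[2.1.2] exactly-one(false, true) = true
[2.1] true AND true = true
[2.2.1.1.1] false → false (antecedent false ⇒ implication holds) = true
[2.2.1.1] NOT true = false
[2.2.1.2] true OR false OR false = true
[2.2.1] false → true (antecedent false ⇒ implication holds) = true
[2.2] NOT true = false
[2] true AND false = false
[root] false AND false = false
Overall: false → refused

Refused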